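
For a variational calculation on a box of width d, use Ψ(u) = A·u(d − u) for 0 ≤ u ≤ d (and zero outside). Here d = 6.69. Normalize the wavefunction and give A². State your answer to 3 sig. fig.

A^2 ≈ 0.00224

We need A² ∫|f|² du = 1, taking the integral from 0 to d.
With Ψ = A·u(d − u), the integral evaluates to A²·[d^5/30].
So A² = (d^5/30)^(−1).
Plugging in d = 6.69 yields A = 0.04731.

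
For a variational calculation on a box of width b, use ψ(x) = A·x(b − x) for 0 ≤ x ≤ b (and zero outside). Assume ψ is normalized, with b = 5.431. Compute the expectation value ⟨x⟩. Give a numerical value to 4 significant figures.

⟨x⟩ ≈ 2.716

⟨x⟩ = ∫ x |ψ|² dx over the full domain.
Expanding the polynomial and integrating term by term, since the A² factors cancel between numerator and denominator, ⟨x⟩ = b/2.
With b = 5.431, ⟨x⟩ = 2.7155.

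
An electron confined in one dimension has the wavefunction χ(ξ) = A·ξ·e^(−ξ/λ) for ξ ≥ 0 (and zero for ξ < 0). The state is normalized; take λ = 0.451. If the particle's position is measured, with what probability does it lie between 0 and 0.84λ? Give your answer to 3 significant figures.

P = ∫_{0}^{0.84λ} |χ(ξ)|² dξ.
With A² fixed by ∫|χ|² = 1, i.e. A² = (λ^3/4)^(−1), substitute and integrate.
In terms of u = ξ/λ (A² and the length scale cancel between numerator and denominator), P = [∫_{0}^{0.84} u^2·e^(-2·u) du] / [∫_{0}^{∞} u^2·e^(-2·u) du].
With ∫ u^2·e^(-2·u) du = -(2·u^2 + 2·u + 1)·e^(-2·u)/4 + C, the region integral is 1/4 - 2557·e^(-42/25)/2500 and the full one is 1/4.
Taking the ratio, P = 0.2375.

P ≈ 0.238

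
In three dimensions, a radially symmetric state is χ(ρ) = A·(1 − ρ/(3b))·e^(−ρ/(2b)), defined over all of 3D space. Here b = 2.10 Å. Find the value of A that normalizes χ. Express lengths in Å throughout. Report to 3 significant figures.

A ≈ 0.114 Å^(-3/2)

Require ∫ |χ|² 4πρ² dρ = 1 over the whole domain.
(Spherical symmetry: dV = 4πρ² dρ.)
∫|χ|² 4πρ² dρ = A²·(8·π·b^3/3).
Hence A² = 1/[8·π·b^3/3].
Substituting b = 2.10 gives A² = 0.01289, so A = 0.1135.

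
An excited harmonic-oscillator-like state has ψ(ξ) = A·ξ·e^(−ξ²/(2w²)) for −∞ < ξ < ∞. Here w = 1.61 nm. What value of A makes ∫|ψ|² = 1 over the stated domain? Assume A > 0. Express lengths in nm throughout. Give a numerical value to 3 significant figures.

A ≈ 0.520 nm^(-3/2)

We need A² ∫|f|² dξ = 1, taking the integral from −∞ to ∞.
With ∫_{−∞}^{∞} ξ^(2m) e^(−αξ²) dξ = (2m−1)!!·√π / (2^m α^(m+1/2)), carrying out the integral gives A² · √(π)·w^3/2.
So A² = (√(π)·w^3/2)^(−1).
With w = 1.61: A² = 0.2704 and A = 0.5200.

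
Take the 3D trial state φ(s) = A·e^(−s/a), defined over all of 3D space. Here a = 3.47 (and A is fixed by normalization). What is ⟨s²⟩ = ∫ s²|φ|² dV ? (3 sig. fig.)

⟨s^2⟩ ≈ 36.1

By definition ⟨s²⟩ = ∫ s^2 |φ(s)|² 4πs² ds.
The ratio of the moment integral to the normalization integral gives ⟨s²⟩ = 3·a^2.
With a = 3.47, ⟨s^2⟩ = 36.12.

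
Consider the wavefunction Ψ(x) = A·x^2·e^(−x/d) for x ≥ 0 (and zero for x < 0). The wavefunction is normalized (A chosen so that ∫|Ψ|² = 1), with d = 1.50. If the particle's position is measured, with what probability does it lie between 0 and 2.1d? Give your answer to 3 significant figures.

P = ∫_{0}^{2.1d} |Ψ(x)|² dx.
With A² fixed by ∫|Ψ|² = 1, i.e. A² = (3·d^5/4)^(−1), substitute and integrate.
Substituting u = x/d, A² and the length scale cancel in the ratio: P = ∫_{0}^{2.1} u^4·e^(-2·u) du / ∫_{0}^{∞} u^4·e^(-2·u) du.
With ∫ u^4·e^(-2·u) du = -(u^4/2 + u^3 + 3·u^2/2 + 3·u/2 + 3/4)·e^(-2·u) + C, the region integral is ≈ 0.30763 and the full one is 3/4.
Evaluating gives P = 0.4102.

P ≈ 0.410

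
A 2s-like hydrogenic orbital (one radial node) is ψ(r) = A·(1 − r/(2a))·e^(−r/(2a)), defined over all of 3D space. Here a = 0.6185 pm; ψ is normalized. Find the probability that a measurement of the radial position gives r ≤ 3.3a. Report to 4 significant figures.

P ≈ 0.09382

Integrate the radial probability density 4πr²|ψ|² over r ≤ 3.3a.
Normalization gives A² = 1/(8·π·a^3).
Let u = r/a; then A², 4π and the length scale all cancel, so P = ∫_{0}^{3.3} u^2·(1 - u/2)^2·e^(-u) du ÷ ∫_{0}^{∞} u^2·(1 - u/2)^2·e^(-u) du.
An antiderivative of u^2·(1 - u/2)^2·e^(-u) is -(u^4/4 + u^2 + 2·u + 2)·e^(-u); evaluating from 0 to 3.3 gives ≈ 0.187634, while the full integral is 2.
This evaluates to P = 0.093817.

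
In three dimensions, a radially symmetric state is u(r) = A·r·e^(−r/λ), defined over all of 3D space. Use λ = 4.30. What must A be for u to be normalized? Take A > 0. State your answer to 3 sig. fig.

A ≈ 0.00850

Require ∫ |u|² 4πr² dr = 1 over the whole domain.
In 3D with spherical symmetry the volume element is 4πr² dr.
With ∫₀^∞ r^4 e^(−αr) dr = 4!/α^5, carrying out the integral gives A² · 3·π·λ^5.
Hence A² = 1/[3·π·λ^5].
With λ = 4.30: A² = 0.00007217 and A = 0.008496.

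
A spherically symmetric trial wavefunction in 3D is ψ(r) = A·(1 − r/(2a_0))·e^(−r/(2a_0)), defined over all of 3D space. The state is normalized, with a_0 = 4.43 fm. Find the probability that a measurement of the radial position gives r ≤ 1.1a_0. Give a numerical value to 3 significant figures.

P ≈ 0.0387

P = ∫ |ψ|² 4πr² dr over r ≤ 1.1a_0.
A² is fixed by ∫₀^∞ 4πr²|ψ|² dr = 1, i.e. A² = (8·π·a_0^3)^(−1).
Substituting u = r/a_0, A², 4π and the length scale all cancel in the ratio: P = ∫_{0}^{1.1} u^2·(1 - u/2)^2·e^(-u) du / ∫_{0}^{∞} u^2·(1 - u/2)^2·e^(-u) du.
With ∫ u^2·(1 - u/2)^2·e^(-u) du = -(u^4/4 + u^2 + 2·u + 2)·e^(-u) + C, the region integral is ≈ 0.077328 and the full one is 2.
The region integral divided by the full integral gives P = 0.03866.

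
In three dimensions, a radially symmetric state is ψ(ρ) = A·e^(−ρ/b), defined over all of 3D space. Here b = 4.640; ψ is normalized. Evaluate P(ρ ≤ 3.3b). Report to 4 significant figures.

Integrate the radial probability density 4πρ²|ψ|² over ρ ≤ 3.3b.
The full normalization integral is A²·[π·b^3] = 1, fixing A².
Substituting u = ρ/b, A², 4π and the length scale all cancel in the ratio: P = ∫_{0}^{3.3} u^2·e^(-2·u) du / ∫_{0}^{∞} u^2·e^(-2·u) du.
An antiderivative of u^2·e^(-2·u) is -(2·u^2 + 2·u + 1)·e^(-2·u)/4; evaluating from 0 to 3.3 gives 1/4 - 1469·e^(-33/5)/200, while the full integral is 1/4.
The region integral divided by the full integral gives P = 0.96003.

P ≈ 0.9600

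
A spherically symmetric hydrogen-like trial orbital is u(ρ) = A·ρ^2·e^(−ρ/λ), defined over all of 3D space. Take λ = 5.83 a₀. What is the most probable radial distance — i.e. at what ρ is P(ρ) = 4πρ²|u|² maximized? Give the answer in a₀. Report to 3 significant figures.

ρ ≈ 17.5 a₀

Differentiate P(ρ) = 4πρ²|u|² with respect to ρ and set to zero.
Solving yields ρ = 3·λ.
With λ = 5.83, the most probable radial distance is 17.49 a₀.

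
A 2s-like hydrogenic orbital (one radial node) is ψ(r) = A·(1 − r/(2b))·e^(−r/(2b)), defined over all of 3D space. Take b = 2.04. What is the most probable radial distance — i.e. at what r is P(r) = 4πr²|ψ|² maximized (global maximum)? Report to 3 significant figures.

r ≈ 10.7

Set d/dr [P(r) = 4πr²|ψ|²] = 0 and solve for r > 0.
Solving yields r = b·(√(5) + 3).
With b = 2.04, the most probable radial distance is 10.68.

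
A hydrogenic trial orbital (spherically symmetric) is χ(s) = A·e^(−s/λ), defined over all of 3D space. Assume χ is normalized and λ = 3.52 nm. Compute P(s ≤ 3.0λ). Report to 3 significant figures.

P ≈ 0.938

P = ∫ |χ|² 4πs² ds over s ≤ 3.0λ.
A² is fixed by ∫₀^∞ 4πs²|χ|² ds = 1, i.e. A² = (π·λ^3)^(−1).
Substituting u = s/λ, A², 4π and the length scale all cancel in the ratio: P = ∫_{0}^{3.0} u^2·e^(-2·u) du / ∫_{0}^{∞} u^2·e^(-2·u) du.
Using ∫ u^2·e^(-2·u) du = -(2·u^2 + 2·u + 1)·e^(-2·u)/4, the numerator is 1/4 - 25·e^(-6)/4 and the denominator is 1/4.
Taking the ratio yields P = 0.9380.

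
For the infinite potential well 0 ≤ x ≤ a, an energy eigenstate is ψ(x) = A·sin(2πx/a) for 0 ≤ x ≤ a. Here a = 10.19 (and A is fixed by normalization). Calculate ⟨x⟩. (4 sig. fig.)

⟨x⟩ ≈ 5.095

By definition ⟨x⟩ = ∫ x |ψ(x)|² dx.
The ratio of the moment integral to the normalization integral gives ⟨x⟩ = a/2.
Putting a = 10.19 gives 5.0950.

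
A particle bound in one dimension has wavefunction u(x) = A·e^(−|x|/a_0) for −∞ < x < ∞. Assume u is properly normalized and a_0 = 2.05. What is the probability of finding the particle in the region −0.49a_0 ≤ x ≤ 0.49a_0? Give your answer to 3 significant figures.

The probability is P = ∫ |u|² dx over [−0.49a_0, 0.49a_0].
Since A² = 1/(a_0), this is the region integral divided by the full normalization integral.
By symmetry take twice the x ≥ 0 contribution in numerator and denominator; the 2's cancel. Let t = x/a_0; then A² and the length scale cancel, so P = ∫_{0}^{0.49} e^(-2·t) dt ÷ ∫_{0}^{∞} e^(-2·t) dt.
With ∫ e^(-2·t) dt = -e^(-2·t)/2 + C, the region integral is 1/2 - e^(-49/50)/2 and the full one is 1/2.
This works out to P = 0.6247.

P ≈ 0.625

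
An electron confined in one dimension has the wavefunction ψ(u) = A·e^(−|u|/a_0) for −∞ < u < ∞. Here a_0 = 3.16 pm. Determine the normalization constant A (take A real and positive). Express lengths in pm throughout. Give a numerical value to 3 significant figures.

A ≈ 0.563 pm^(-1/2)

The normalization condition is ∫|ψ|² du = 1 from −∞ to ∞.
The integral (without the A² prefactor) comes out to a_0.
Setting this equal to 1 gives A² = 1/(a_0).
Substituting a_0 = 3.16 gives A² = 0.3165, so A = 0.5625.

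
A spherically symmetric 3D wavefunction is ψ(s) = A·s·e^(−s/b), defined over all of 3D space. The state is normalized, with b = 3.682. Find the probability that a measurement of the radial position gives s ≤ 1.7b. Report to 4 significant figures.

P ≈ 0.2558

Integrate the radial probability density 4πs²|ψ|² over s ≤ 1.7b.
The full normalization integral is A²·[3·π·b^5] = 1, fixing A².
Substituting u = s/b, A², 4π and the length scale all cancel in the ratio: P = ∫_{0}^{1.7} u^4·e^(-2·u) du / ∫_{0}^{∞} u^4·e^(-2·u) du.
An antiderivative of u^4·e^(-2·u) is -(u^4/2 + u^3 + 3·u^2/2 + 3·u/2 + 3/4)·e^(-2·u); evaluating from 0 to 1.7 gives ≈ 0.191864, while the full integral is 3/4.
This evaluates to P = 0.25582.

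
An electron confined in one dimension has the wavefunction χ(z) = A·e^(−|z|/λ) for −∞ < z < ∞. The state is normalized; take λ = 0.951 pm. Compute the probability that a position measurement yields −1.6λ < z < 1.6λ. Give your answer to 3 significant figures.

The probability is P = ∫ |χ|² dz over [−1.6λ, 1.6λ].
Since A² = 1/(λ), this is the region integral divided by the full normalization integral.
By symmetry take twice the z ≥ 0 contribution in numerator and denominator; the 2's cancel. In terms of u = z/λ (A² and the length scale cancel between numerator and denominator), P = [∫_{0}^{1.6} e^(-2·u) du] / [∫_{0}^{∞} e^(-2·u) du].
An antiderivative of e^(-2·u) is -e^(-2·u)/2; evaluating from 0 to 1.6 gives 1/2 - e^(-16/5)/2, while the full integral is 1/2.
This works out to P = 0.9592.

P ≈ 0.959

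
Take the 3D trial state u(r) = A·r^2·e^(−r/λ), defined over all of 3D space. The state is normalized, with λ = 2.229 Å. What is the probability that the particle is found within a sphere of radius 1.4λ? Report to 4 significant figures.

Integrate the radial probability density 4πr²|u|² over r ≤ 1.4λ.
Normalization gives A² = 1/(45·π·λ^7/2).
In terms of t = r/λ (A², 4π and the length scale all cancel between numerator and denominator), P = [∫_{0}^{1.4} t^6·e^(-2·t) dt] / [∫_{0}^{∞} t^6·e^(-2·t) dt].
Using ∫ t^6·e^(-2·t) dt = -(4·t^6 + 12·t^5 + 30·t^4 + 60·t^3 + 90·t^2 + 90·t + 45)·e^(-2·t)/8, the numerator is ≈ 0.137310 and the denominator is 45/8.
The region integral divided by the full integral gives P = 0.024411.

P ≈ 0.02441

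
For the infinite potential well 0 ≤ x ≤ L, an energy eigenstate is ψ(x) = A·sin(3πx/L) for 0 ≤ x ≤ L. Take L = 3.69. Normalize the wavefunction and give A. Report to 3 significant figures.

A ≈ 0.736

Require ∫ |ψ|² dx = 1 over the whole domain.
∫|ψ|² dx = A²·(L/2).
Setting this equal to 1 gives A² = 1/(L/2).
Plugging in L = 3.69 yields A = 0.7362.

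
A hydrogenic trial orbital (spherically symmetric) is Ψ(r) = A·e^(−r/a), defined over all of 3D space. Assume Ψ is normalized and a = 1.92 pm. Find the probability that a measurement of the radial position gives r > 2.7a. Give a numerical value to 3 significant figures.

P = ∫ |Ψ|² 4πr² dr over r > 2.7a.
The full normalization integral is A²·[π·a^3] = 1, fixing A².
Substituting u = r/a, A², 4π and the length scale all cancel in the ratio: P = ∫_{2.7}^{∞} u^2·e^(-2·u) du / ∫_{0}^{∞} u^2·e^(-2·u) du.
Using ∫ u^2·e^(-2·u) du = -(2·u^2 + 2·u + 1)·e^(-2·u)/4, the numerator is 1049·e^(-27/5)/200 and the denominator is 1/4.
Taking the ratio yields P = 0.09476.

P ≈ 0.0948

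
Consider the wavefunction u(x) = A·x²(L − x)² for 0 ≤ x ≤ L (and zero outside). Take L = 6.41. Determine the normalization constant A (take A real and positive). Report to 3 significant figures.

A ≈ 0.00587

Normalization requires ∫|u|² dx = 1, integrated from 0 to L.
Expanding the polynomial and integrating term by term, ∫|u|² dx = A²·(L^9/630).
Setting this equal to 1 gives A² = 1/(L^9/630).
With L = 6.41: A² = 0.00003448 and A = 0.005872.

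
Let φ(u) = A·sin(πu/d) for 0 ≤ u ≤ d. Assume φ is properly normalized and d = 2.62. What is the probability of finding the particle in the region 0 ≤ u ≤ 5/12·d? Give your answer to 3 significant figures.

|φ|² is the probability density, so P = ∫_{0}^{5/12·d} |φ|² du.
The normalization integral ∫|φ|²du over the whole domain equals d/2·A², and A² cancels in the ratio.
In terms of t = u/d (A² and the length scale cancel between numerator and denominator), P = [∫_{0}^{5/12} sin(π·t)^2 dt] / [∫_{0}^{1} sin(π·t)^2 dt].
With ∫ sin(π·t)^2 dt = t/2 - sin(2·π·t)/(4·π) + C, the region integral is 5/24 - 1/(8·π) and the full one is 1/2.
Taking the ratio, P = (-3 + 5·π)/(12·π).

P ≈ 0.337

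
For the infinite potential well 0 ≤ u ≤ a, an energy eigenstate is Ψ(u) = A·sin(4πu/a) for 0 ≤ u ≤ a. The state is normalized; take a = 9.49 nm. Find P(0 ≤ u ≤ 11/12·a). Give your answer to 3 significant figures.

The probability is P = ∫ |Ψ|² du over [0, 11/12·a].
Since A² = 1/(a/2), this is the region integral divided by the full normalization integral.
Substituting t = u/a, A² and the length scale cancel in the ratio: P = ∫_{0}^{11/12} sin(4·π·t)^2 dt / ∫_{0}^{1} sin(4·π·t)^2 dt.
Using ∫ sin(4·π·t)^2 dt = t/2 - sin(4·π·t)·cos(4·π·t)/(8·π), the numerator is √(3)/(32·π) + 11/24 and the denominator is 1/2.
Evaluating gives P = √(3)/(16·π) + 11/12.

P ≈ 0.951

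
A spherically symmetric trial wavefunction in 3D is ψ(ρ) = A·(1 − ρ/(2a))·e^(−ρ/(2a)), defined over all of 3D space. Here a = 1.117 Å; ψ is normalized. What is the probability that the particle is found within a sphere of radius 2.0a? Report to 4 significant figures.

Integrate the radial probability density 4πρ²|ψ|² over ρ ≤ 2.0a.
Normalization gives A² = 1/(8·π·a^3).
Substituting u = ρ/a, A², 4π and the length scale all cancel in the ratio: P = ∫_{0}^{2.0} u^2·(1 - u/2)^2·e^(-u) du / ∫_{0}^{∞} u^2·(1 - u/2)^2·e^(-u) du.
An antiderivative of u^2·(1 - u/2)^2·e^(-u) is -(u^4/4 + u^2 + 2·u + 2)·e^(-u); evaluating from 0 to 2.0 gives 2 - 14·e^(-2), while the full integral is 2.
Taking the ratio yields P = 0.052653.

P ≈ 0.05265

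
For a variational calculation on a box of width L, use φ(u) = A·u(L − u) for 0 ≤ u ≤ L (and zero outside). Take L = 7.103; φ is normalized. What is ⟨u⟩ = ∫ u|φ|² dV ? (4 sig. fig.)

The expectation value is the |φ|²-weighted average of u: ∫ u|φ|² du.
Expanding the polynomial and integrating term by term, the ratio of the moment integral to the normalization integral gives ⟨u⟩ = L/2.
Putting L = 7.103 gives 3.5515.

⟨u⟩ ≈ 3.552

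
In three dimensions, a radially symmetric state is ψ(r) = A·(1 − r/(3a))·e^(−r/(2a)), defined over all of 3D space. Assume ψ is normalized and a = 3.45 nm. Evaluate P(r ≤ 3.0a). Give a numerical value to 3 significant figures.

P = ∫ |ψ|² 4πr² dr over r ≤ 3.0a.
Normalization gives A² = 1/(8·π·a^3/3).
In terms of u = r/a (A², 4π and the length scale all cancel between numerator and denominator), P = [∫_{0}^{3.0} u^2·(1 - u/3)^2·e^(-u) du] / [∫_{0}^{∞} u^2·(1 - u/3)^2·e^(-u) du].
With ∫ u^2·(1 - u/3)^2·e^(-u) du = (-u^4 + 2·u^3 - 3·u^2 - 6·u - 6)·e^(-u)/9 + C, the region integral is 2/3 - 26·e^(-3)/3 and the full one is 2/3.
Taking the ratio yields P = 0.3528.

P ≈ 0.353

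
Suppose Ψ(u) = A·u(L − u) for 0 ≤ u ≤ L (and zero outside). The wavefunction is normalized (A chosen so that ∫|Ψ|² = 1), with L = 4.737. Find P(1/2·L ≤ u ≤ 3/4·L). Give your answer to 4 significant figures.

P = ∫_{1/2·L}^{3/4·L} |Ψ(u)|² du.
Since A² = 1/(L^5/30), this is the region integral divided by the full normalization integral.
Substituting t = u/L, A² and the length scale cancel in the ratio: P = ∫_{1/2}^{3/4} t^2·(1 - t)^2 dt / ∫_{0}^{1} t^2·(1 - t)^2 dt.
An antiderivative of t^2·(1 - t)^2 is t^3·(6·t^2 - 15·t + 10)/30; evaluating from 1/2 to 3/4 gives ≈ 0.0132161, while the full integral is 1/30.
Evaluating gives P = 203/512.

P ≈ 0.3965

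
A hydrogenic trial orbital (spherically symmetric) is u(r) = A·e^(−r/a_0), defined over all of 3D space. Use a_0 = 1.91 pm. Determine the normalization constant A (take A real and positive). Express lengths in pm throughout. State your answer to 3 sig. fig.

A ≈ 0.214 pm^(-3/2)

Normalization requires ∫|u|² 4πr² dr = 1, integrated from 0 to ∞.
(Spherical symmetry: dV = 4πr² dr.)
With u = A·e^(−r/a_0), the integral evaluates to A²·[π·a_0^3].
Hence A² = 1/[π·a_0^3].
With a_0 = 1.91: A² = 0.04568 and A = 0.2137.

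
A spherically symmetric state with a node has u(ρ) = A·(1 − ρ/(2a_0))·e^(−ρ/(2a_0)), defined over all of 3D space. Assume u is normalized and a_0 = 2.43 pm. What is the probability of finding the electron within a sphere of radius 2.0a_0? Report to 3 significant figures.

P ≈ 0.0527

Integrate the radial probability density 4πρ²|u|² over ρ ≤ 2.0a_0.
Normalization gives A² = 1/(8·π·a_0^3).
Substituting t = ρ/a_0, A², 4π and the length scale all cancel in the ratio: P = ∫_{0}^{2.0} t^2·(1 - t/2)^2·e^(-t) dt / ∫_{0}^{∞} t^2·(1 - t/2)^2·e^(-t) dt.
Using ∫ t^2·(1 - t/2)^2·e^(-t) dt = -(t^4/4 + t^2 + 2·t + 2)·e^(-t), the numerator is 2 - 14·e^(-2) and the denominator is 2.
The region integral divided by the full integral gives P = 0.05265.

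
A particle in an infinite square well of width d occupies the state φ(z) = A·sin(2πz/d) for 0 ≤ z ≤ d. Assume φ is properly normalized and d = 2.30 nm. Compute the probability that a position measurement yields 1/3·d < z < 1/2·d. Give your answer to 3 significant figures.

P ≈ 0.0978

|φ|² is the probability density, so P = ∫_{1/3·d}^{1/2·d} |φ|² dz.
Since A² = 1/(d/2), this is the region integral divided by the full normalization integral.
In terms of u = z/d (A² and the length scale cancel between numerator and denominator), P = [∫_{1/3}^{1/2} sin(2·π·u)^2 du] / [∫_{0}^{1} sin(2·π·u)^2 du].
With ∫ sin(2·π·u)^2 du = u/2 - sin(4·π·u)/(8·π) + C, the region integral is -√(3)/(16·π) + 1/12 and the full one is 1/2.
The result is P = (-√(3)/8 + π/6)/π.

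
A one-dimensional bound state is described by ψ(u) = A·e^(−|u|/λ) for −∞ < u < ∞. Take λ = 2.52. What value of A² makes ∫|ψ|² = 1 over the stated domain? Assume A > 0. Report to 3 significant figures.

We need A² ∫|f|² du = 1, taking the integral from −∞ to ∞.
Carrying out the integral gives A² · λ.
Setting this equal to 1 gives A² = 1/(λ).
Plugging in λ = 2.52 yields A = 0.6299.

A^2 ≈ 0.397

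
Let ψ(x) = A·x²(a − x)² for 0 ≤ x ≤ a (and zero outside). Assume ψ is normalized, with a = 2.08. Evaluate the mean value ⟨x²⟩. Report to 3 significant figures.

⟨x^2⟩ ≈ 1.18

The expectation value is the |ψ|²-weighted average of x^2: ∫ x^2|ψ|² dx.
Expanding the polynomial and integrating term by term, evaluating both integrals, ⟨x²⟩ = 3·a^2/11.
With a = 2.08, ⟨x^2⟩ = 1.180.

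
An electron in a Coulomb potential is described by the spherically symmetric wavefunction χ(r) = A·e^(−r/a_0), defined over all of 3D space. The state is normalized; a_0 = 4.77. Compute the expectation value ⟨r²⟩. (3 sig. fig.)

The expectation value is the |χ|²-weighted average of r^2: ∫ r^2|χ|² 4πr² dr.
Recall ∫₀^∞ r^m e^(−r/β) dr = m!·β^(m+1), evaluating both integrals, ⟨r²⟩ = 3·a_0^2.
With a_0 = 4.77, ⟨r^2⟩ = 68.26.

⟨r^2⟩ ≈ 68.3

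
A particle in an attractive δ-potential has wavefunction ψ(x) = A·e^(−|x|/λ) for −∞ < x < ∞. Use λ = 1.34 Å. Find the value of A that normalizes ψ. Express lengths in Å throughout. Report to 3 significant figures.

Require ∫ |ψ|² dx = 1 over the whole domain.
Recall ∫₀^∞ x^m e^(−x/β) dx = m!·β^(m+1), carrying out the integral gives A² · λ.
Setting this equal to 1 gives A² = 1/(λ).
Substituting λ = 1.34 gives A² = 0.7463, so A = 0.8639.

A ≈ 0.864 Å^(-1/2)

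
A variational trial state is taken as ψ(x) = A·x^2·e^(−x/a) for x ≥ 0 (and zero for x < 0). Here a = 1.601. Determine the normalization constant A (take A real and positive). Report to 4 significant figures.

The normalization condition is ∫|ψ|² dx = 1 from 0 to ∞.
Using ∫₀^∞ xⁿ e^(−αx) dx = n!/αⁿ⁺¹, the integral (without the A² prefactor) comes out to 3·a^5/4.
Hence A² = 1/[3·a^5/4].
With a = 1.601: A² = 0.12676 and A = 0.35603.

A ≈ 0.3560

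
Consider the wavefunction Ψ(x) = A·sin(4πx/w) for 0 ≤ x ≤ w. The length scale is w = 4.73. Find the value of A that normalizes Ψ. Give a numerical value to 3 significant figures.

A ≈ 0.650

We need A² ∫|f|² dx = 1, taking the integral from 0 to w.
With Ψ = A·sin(4πx/w), the integral evaluates to A²·[w/2].
Setting this equal to 1 gives A² = 1/(w/2).
With w = 4.73: A² = 0.4228 and A = 0.6503.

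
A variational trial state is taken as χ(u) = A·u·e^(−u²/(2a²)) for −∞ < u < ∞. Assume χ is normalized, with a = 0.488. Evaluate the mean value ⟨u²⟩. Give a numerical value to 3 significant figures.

⟨u^2⟩ ≈ 0.357

⟨u²⟩ = ∫ u^2 |χ|² du over the full domain.
With ∫_{−∞}^{∞} u^(2m) e^(−αu²) du = (2m−1)!!·√π / (2^m α^(m+1/2)), evaluating both integrals, ⟨u²⟩ = 3·a^2/2.
Putting a = 0.488 gives 0.3572.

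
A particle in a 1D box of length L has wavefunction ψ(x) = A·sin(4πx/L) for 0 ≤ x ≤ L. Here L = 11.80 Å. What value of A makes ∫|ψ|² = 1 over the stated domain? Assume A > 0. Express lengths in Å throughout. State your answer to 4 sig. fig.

A ≈ 0.4117 Å^(-1/2)

The normalization condition is ∫|ψ|² dx = 1 from 0 to L.
With ψ = A·sin(4πx/L), the integral evaluates to A²·[L/2].
Hence A² = 1/[L/2].
With L = 11.80: A² = 0.16949 and A = 0.41169.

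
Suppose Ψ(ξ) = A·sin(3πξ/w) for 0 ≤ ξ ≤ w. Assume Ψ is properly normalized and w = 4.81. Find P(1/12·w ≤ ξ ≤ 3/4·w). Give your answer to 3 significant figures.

P = ∫_{1/12·w}^{3/4·w} |Ψ(ξ)|² dξ.
The normalization integral ∫|Ψ|²dξ over the whole domain equals w/2·A², and A² cancels in the ratio.
Let u = ξ/w; then A² and the length scale cancel, so P = ∫_{1/12}^{3/4} sin(3·π·u)^2 du ÷ ∫_{0}^{1} sin(3·π·u)^2 du.
With ∫ sin(3·π·u)^2 du = u/2 - sin(6·π·u)/(12·π) + C, the region integral is 1/3 and the full one is 1/2.
The result is P = 2/3.

P ≈ 0.667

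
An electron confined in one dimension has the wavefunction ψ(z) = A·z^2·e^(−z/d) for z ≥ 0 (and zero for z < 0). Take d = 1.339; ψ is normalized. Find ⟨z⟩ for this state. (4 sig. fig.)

By definition ⟨z⟩ = ∫ z |ψ(z)|² dz.
Evaluating both integrals, ⟨z⟩ = 5·d/2.
With d = 1.339, ⟨z⟩ = 3.3475.

⟨z⟩ ≈ 3.348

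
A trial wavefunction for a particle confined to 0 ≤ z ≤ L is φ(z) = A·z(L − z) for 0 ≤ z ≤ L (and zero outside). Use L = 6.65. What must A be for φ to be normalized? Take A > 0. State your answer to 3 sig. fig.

Normalization requires ∫|φ|² dz = 1, integrated from 0 to L.
Expanding the polynomial and integrating term by term, ∫|φ|² dz = A²·(L^5/30).
Setting this equal to 1 gives A² = 1/(L^5/30).
Substituting L = 6.65 gives A² = 0.002307, so A = 0.04803.

A ≈ 0.0480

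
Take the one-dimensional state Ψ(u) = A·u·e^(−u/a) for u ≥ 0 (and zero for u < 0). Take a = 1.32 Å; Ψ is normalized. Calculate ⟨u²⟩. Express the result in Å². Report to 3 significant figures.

⟨u²⟩ = ∫ u^2 |Ψ|² du over the full domain.
Since the A² factors cancel between numerator and denominator, ⟨u²⟩ = 3·a^2.
With a = 1.32, ⟨u^2⟩ = 5.227.

⟨u^2⟩ ≈ 5.23 Å^2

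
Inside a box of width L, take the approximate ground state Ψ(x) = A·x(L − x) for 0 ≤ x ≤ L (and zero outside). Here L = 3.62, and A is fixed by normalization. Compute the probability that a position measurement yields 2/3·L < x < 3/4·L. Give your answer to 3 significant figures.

P ≈ 0.106

P = ∫_{2/3·L}^{3/4·L} |Ψ(x)|² dx.
The normalization integral ∫|Ψ|²dx over the whole domain equals L^5/30·A², and A² cancels in the ratio.
In terms of u = x/L (A² and the length scale cancel between numerator and denominator), P = [∫_{2/3}^{3/4} u^2·(1 - u)^2 du] / [∫_{0}^{1} u^2·(1 - u)^2 du].
Using ∫ u^2·(1 - u)^2 du = u^3·(6·u^2 - 15·u + 10)/30, the numerator is ≈ 0.0035454 and the denominator is 1/30.
This works out to P = 0.1064.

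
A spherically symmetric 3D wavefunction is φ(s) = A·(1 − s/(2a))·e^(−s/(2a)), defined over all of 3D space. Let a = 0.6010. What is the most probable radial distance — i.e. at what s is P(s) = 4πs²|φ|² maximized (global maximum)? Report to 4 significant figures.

s ≈ 3.147

Set d/ds [P(s) = 4πs²|φ|²] = 0 and solve for s > 0.
This gives s = a·(√(5) + 3).
With a = 0.6010, the most probable radial distance is 3.1469.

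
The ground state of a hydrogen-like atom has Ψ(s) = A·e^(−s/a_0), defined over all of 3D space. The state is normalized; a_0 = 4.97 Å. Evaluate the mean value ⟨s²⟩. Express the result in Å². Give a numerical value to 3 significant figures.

⟨s^2⟩ ≈ 74.1 Å^2

The expectation value is the |Ψ|²-weighted average of s^2: ∫ s^2|Ψ|² 4πs² ds.
The ratio of the moment integral to the normalization integral gives ⟨s²⟩ = 3·a_0^2.
Putting a_0 = 4.97 gives 74.10.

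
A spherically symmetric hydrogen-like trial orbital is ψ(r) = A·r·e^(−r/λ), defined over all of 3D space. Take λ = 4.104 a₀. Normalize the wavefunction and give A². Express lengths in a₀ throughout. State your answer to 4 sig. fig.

A^2 ≈ 0.00009114 a₀^(-5)

We need A² ∫|f|² 4πr² dr = 1, taking the integral from 0 to ∞.
With ∫₀^∞ r^4 e^(−αr) dr = 4!/α^5, with ψ = A·r·e^(−r/λ), the integral evaluates to A²·[3·π·λ^5].
So A² = (3·π·λ^5)^(−1).
Substituting λ = 4.104 gives A² = 0.000091136, so A = 0.0095465.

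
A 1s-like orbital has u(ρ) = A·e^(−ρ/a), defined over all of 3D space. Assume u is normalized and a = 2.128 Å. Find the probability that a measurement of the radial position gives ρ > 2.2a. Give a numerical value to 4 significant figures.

P ≈ 0.1851

With dV = 4πρ²dρ, the probability is ∫|u|² dV over ρ > 2.2a.
A² is fixed by ∫₀^∞ 4πρ²|u|² dρ = 1, i.e. A² = (π·a^3)^(−1).
In terms of t = ρ/a (A², 4π and the length scale all cancel between numerator and denominator), P = [∫_{2.2}^{∞} t^2·e^(-2·t) dt] / [∫_{0}^{∞} t^2·e^(-2·t) dt].
An antiderivative of t^2·e^(-2·t) is -(2·t^2 + 2·t + 1)·e^(-2·t)/4; evaluating from 2.2 to ∞ gives 377·e^(-22/5)/100, while the full integral is 1/4.
This evaluates to P = 0.18514.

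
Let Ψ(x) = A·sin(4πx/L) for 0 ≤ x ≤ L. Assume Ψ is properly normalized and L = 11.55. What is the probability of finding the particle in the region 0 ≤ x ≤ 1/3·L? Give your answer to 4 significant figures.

P ≈ 0.2989

The probability is P = ∫ |Ψ|² dx over [0, 1/3·L].
Since A² = 1/(L/2), this is the region integral divided by the full normalization integral.
Let u = x/L; then A² and the length scale cancel, so P = ∫_{0}^{1/3} sin(4·π·u)^2 du ÷ ∫_{0}^{1} sin(4·π·u)^2 du.
An antiderivative of sin(4·π·u)^2 is u/2 - sin(4·π·u)·cos(4·π·u)/(8·π); evaluating from 0 to 1/3 gives -√(3)/(32·π) + 1/6, while the full integral is 1/2.
This works out to P = (-√(3)/16 + π/3)/π.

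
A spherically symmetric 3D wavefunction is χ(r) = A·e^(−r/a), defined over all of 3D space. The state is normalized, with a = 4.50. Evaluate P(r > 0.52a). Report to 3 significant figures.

Integrate the radial probability density 4πr²|χ|² over r > 0.52a.
Normalization gives A² = 1/(π·a^3).
Let u = r/a; then A², 4π and the length scale all cancel, so P = ∫_{0.52}^{∞} u^2·e^(-2·u) du ÷ ∫_{0}^{∞} u^2·e^(-2·u) du.
Using ∫ u^2·e^(-2·u) du = -(2·u^2 + 2·u + 1)·e^(-2·u)/4, the numerator is 1613·e^(-26/25)/2500 and the denominator is 1/4.
The region integral divided by the full integral gives P = 0.9122.

P ≈ 0.912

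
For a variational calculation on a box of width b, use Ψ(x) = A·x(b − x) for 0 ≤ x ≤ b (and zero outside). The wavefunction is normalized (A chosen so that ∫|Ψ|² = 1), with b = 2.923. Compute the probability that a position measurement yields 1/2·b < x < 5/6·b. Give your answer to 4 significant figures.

The probability is P = ∫ |Ψ|² dx over [1/2·b, 5/6·b].
The normalization integral ∫|Ψ|²dx over the whole domain equals b^5/30·A², and A² cancels in the ratio.
In terms of u = x/b (A² and the length scale cancel between numerator and denominator), P = [∫_{1/2}^{5/6} u^2·(1 - u)^2 du] / [∫_{0}^{1} u^2·(1 - u)^2 du].
An antiderivative of u^2·(1 - u)^2 is u^3·(6·u^2 - 15·u + 10)/30; evaluating from 1/2 to 5/6 gives ≈ 0.0154835, while the full integral is 1/30.
Evaluating gives P = 301/648.

P ≈ 0.4645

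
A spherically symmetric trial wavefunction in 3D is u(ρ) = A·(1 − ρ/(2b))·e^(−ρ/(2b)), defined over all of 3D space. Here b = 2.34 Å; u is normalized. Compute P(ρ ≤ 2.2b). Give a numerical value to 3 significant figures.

P ≈ 0.0528

With dV = 4πρ²dρ, the probability is ∫|u|² dV over ρ ≤ 2.2b.
The full normalization integral is A²·[8·π·b^3] = 1, fixing A².
Let t = ρ/b; then A², 4π and the length scale all cancel, so P = ∫_{0}^{2.2} t^2·(1 - t/2)^2·e^(-t) dt ÷ ∫_{0}^{∞} t^2·(1 - t/2)^2·e^(-t) dt.
With ∫ t^2·(1 - t/2)^2·e^(-t) dt = -(t^4/4 + t^2 + 2·t + 2)·e^(-t) + C, the region integral is ≈ 0.10566 and the full one is 2.
The region integral divided by the full integral gives P = 0.05283.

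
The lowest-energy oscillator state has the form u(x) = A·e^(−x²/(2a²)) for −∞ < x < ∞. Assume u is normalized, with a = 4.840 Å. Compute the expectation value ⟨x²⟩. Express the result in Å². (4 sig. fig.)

The expectation value is the |u|²-weighted average of x^2: ∫ x^2|u|² dx.
The ratio of the moment integral to the normalization integral gives ⟨x²⟩ = a^2/2.
With a = 4.840, ⟨x^2⟩ = 11.713.

⟨x^2⟩ ≈ 11.71 Å^2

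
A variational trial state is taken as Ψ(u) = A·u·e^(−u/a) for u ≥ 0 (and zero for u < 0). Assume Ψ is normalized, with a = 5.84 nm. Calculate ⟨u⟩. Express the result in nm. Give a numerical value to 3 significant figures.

⟨u⟩ ≈ 8.76 nm

⟨u⟩ = ∫ u |Ψ|² du over the full domain.
With ∫₀^∞ u^3 e^(−αu) du = 3!/α^4, the ratio of the moment integral to the normalization integral gives ⟨u⟩ = 3·a/2.
With a = 5.84, ⟨u⟩ = 8.760.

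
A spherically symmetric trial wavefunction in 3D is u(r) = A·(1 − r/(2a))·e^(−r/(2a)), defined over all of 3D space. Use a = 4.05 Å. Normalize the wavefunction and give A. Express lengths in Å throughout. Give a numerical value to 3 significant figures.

Normalization requires ∫|u|² 4πr² dr = 1, integrated from 0 to ∞.
(Spherical symmetry: dV = 4πr² dr.)
Using ∫₀^∞ rⁿ e^(−αr) dr = n!/αⁿ⁺¹, carrying out the integral gives A² · 8·π·a^3.
Substituting a = 4.05 gives A² = 0.0005990, so A = 0.02447.

A ≈ 0.0245 Å^(-3/2)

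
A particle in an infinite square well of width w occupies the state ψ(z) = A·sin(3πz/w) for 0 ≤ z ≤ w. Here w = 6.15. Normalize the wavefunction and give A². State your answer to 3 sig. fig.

Require ∫ |ψ|² dz = 1 over the whole domain.
The integral (without the A² prefactor) comes out to w/2.
So A² = (w/2)^(−1).
Plugging in w = 6.15 yields A = 0.5703.

A^2 ≈ 0.325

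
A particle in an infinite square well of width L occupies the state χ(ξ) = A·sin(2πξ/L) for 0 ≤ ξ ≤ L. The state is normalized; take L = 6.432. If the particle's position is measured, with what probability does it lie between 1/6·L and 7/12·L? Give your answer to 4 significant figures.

The probability is P = ∫ |χ|² dξ over [1/6·L, 7/12·L].
Since A² = 1/(L/2), this is the region integral divided by the full normalization integral.
Let u = ξ/L; then A² and the length scale cancel, so P = ∫_{1/6}^{7/12} sin(2·π·u)^2 du ÷ ∫_{0}^{1} sin(2·π·u)^2 du.
An antiderivative of sin(2·π·u)^2 is u/2 - sin(4·π·u)/(8·π); evaluating from 1/6 to 7/12 gives 5/24, while the full integral is 1/2.
The result is P = 5/12.

P ≈ 0.4167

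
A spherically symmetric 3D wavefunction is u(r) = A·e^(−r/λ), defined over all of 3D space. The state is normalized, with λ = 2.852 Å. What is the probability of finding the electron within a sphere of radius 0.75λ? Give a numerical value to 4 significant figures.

P ≈ 0.1912

With dV = 4πr²dr, the probability is ∫|u|² dV over r ≤ 0.75λ.
Normalization gives A² = 1/(π·λ^3).
Let t = r/λ; then A², 4π and the length scale all cancel, so P = ∫_{0}^{0.75} t^2·e^(-2·t) dt ÷ ∫_{0}^{∞} t^2·e^(-2·t) dt.
Using ∫ t^2·e^(-2·t) dt = -(2·t^2 + 2·t + 1)·e^(-2·t)/4, the numerator is 1/4 - 29·e^(-3/2)/32 and the denominator is 1/4.
The region integral divided by the full integral gives P = 0.19115.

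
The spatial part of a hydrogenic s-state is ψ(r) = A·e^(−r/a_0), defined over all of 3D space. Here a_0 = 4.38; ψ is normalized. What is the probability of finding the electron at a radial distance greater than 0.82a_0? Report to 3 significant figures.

P ≈ 0.773

With dV = 4πr²dr, the probability is ∫|ψ|² dV over r > 0.82a_0.
Normalization gives A² = 1/(π·a_0^3).
Substituting u = r/a_0, A², 4π and the length scale all cancel in the ratio: P = ∫_{0.82}^{∞} u^2·e^(-2·u) du / ∫_{0}^{∞} u^2·e^(-2·u) du.
Using ∫ u^2·e^(-2·u) du = -(2·u^2 + 2·u + 1)·e^(-2·u)/4, the numerator is 4981·e^(-41/25)/5000 and the denominator is 1/4.
The region integral divided by the full integral gives P = 0.7730.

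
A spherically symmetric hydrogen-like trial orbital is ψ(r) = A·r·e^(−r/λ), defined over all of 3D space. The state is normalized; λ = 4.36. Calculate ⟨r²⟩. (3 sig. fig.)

⟨r^2⟩ ≈ 143

By definition ⟨r²⟩ = ∫ r^2 |ψ(r)|² 4πr² dr.
With ∫₀^∞ r^6 e^(−αr) dr = 6!/α^7, evaluating both integrals, ⟨r²⟩ = 15·λ^2/2.
With λ = 4.36, ⟨r^2⟩ = 142.6.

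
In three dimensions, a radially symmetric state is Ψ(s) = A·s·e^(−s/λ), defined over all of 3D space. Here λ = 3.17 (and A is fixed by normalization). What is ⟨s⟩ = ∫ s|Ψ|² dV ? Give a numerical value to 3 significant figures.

By definition ⟨s⟩ = ∫ s |Ψ(s)|² 4πs² ds.
Evaluating both integrals, ⟨s⟩ = 5·λ/2.
Putting λ = 3.17 gives 7.925.

⟨s⟩ ≈ 7.93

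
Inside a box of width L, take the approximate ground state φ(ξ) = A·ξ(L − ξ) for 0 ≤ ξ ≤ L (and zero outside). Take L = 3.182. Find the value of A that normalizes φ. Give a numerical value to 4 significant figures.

A ≈ 0.3033

Require ∫ |φ|² dξ = 1 over the whole domain.
The integral (without the A² prefactor) comes out to L^5/30.
Plugging in L = 3.182 yields A = 0.30326.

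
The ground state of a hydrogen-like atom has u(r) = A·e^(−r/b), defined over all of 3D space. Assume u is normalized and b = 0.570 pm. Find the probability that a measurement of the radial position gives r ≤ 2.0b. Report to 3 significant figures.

Integrate the radial probability density 4πr²|u|² over r ≤ 2.0b.
The full normalization integral is A²·[π·b^3] = 1, fixing A².
Substituting t = r/b, A², 4π and the length scale all cancel in the ratio: P = ∫_{0}^{2.0} t^2·e^(-2·t) dt / ∫_{0}^{∞} t^2·e^(-2·t) dt.
An antiderivative of t^2·e^(-2·t) is -(2·t^2 + 2·t + 1)·e^(-2·t)/4; evaluating from 0 to 2.0 gives 1/4 - 13·e^(-4)/4, while the full integral is 1/4.
The region integral divided by the full integral gives P = 0.7619.

P ≈ 0.762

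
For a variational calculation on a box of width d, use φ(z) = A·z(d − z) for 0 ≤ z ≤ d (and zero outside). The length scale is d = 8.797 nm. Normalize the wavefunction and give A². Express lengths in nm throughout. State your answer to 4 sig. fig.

Normalization requires ∫|φ|² dz = 1, integrated from 0 to d.
Expanding the polynomial and integrating term by term, with φ = A·z(d − z), the integral evaluates to A²·[d^5/30].
Setting this equal to 1 gives A² = 1/(d^5/30).
Substituting d = 8.797 gives A² = 0.00056944, so A = 0.023863.

A^2 ≈ 0.0005694 nm^(-5)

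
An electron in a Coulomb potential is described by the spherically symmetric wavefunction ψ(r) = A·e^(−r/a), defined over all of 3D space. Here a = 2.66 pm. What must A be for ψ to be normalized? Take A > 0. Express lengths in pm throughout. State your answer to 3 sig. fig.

Require ∫ |ψ|² 4πr² dr = 1 over the whole domain.
The angular integral contributes 4π, leaving ∫₀^∞ r²|ψ|² dr.
With ∫₀^∞ r^2 e^(−αr) dr = 2!/α^3, ∫|ψ|² 4πr² dr = A²·(π·a^3).
With a = 2.66: A² = 0.01691 and A = 0.1300.

A ≈ 0.130 pm^(-3/2)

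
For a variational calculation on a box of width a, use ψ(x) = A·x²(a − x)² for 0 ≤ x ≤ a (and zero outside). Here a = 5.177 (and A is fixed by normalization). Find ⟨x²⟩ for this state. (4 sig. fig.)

⟨x^2⟩ ≈ 7.309

⟨x²⟩ = ∫ x^2 |ψ|² dx over the full domain.
Since the A² factors cancel between numerator and denominator, ⟨x²⟩ = 3·a^2/11.
Putting a = 5.177 gives 7.3095.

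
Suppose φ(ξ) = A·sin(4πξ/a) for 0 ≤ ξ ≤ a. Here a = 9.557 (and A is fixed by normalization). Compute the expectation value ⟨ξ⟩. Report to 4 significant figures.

⟨ξ⟩ = ∫ ξ |φ|² dξ over the full domain.
Using sin²θ = (1 − cos 2θ)/2, the ratio of the moment integral to the normalization integral gives ⟨ξ⟩ = a/2.
Putting a = 9.557 gives 4.7785.

⟨ξ⟩ ≈ 4.779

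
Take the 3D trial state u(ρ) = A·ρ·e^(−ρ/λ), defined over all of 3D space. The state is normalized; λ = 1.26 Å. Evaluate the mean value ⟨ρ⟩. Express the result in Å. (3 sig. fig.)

⟨ρ⟩ ≈ 3.15 Å

By definition ⟨ρ⟩ = ∫ ρ |u(ρ)|² 4πρ² dρ.
Evaluating both integrals, ⟨ρ⟩ = 5·λ/2.
Putting λ = 1.26 gives 3.150.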